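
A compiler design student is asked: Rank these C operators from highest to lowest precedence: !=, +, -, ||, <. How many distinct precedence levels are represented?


Looking up precedence for each operator:
  != -> precedence 3
  + -> precedence 5
  - -> precedence 5
  || -> precedence 1
  < -> precedence 4
Sorted highest to lowest: +, -, <, !=, ||
Distinct precedence values: [5, 4, 3, 1]
Number of distinct levels: 4

4


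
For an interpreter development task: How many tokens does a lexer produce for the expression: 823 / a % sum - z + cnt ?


Scanning '823 / a % sum - z + cnt'
Token 1: '823' -> integer_literal
Token 2: '/' -> operator
Token 3: 'a' -> identifier
Token 4: '%' -> operator
Token 5: 'sum' -> identifier
Token 6: '-' -> operator
Token 7: 'z' -> identifier
Token 8: '+' -> operator
Token 9: 'cnt' -> identifier
Total tokens: 9

9


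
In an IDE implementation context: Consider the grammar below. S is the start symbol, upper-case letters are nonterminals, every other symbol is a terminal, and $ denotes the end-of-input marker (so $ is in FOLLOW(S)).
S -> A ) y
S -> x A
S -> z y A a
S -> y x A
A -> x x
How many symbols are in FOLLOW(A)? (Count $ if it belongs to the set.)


S is the start symbol and does not occur in any rule body, so FOLLOW(S) = {$}.
Examining every occurrence of A in a rule body:
  S -> A ) y : A is followed by terminal ')' -> add ')'
  S -> x A : A is at the right end -> add FOLLOW(S) = {$}
  S -> z y A a : A is followed by terminal 'a' -> add 'a'
  S -> y x A : A is at the right end -> add FOLLOW(S) = {$} (already in the set)
  A -> x x : A does not occur in the body -> contributes nothing
FOLLOW(A) = {), a, $}
Count: 3

3


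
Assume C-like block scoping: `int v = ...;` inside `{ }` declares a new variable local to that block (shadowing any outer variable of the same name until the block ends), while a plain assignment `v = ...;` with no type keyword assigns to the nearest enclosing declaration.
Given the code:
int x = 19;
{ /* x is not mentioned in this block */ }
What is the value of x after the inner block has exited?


Analyzing scoping rules:
Outer scope: declares x = 19
Inner block: x is neither redeclared nor assigned -> unchanged
After the block -> 19
Result: 19

19


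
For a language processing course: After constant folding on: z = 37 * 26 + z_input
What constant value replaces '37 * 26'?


Identifying constant sub-expression:
  Original: z = 37 * 26 + z_input
  37 and 26 are both compile-time constants
  Evaluating: 37 * 26 = 962
  After folding: z = 962 + z_input

962


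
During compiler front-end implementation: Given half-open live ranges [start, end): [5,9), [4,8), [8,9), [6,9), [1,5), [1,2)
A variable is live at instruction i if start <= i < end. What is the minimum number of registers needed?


Live ranges:
  Var0: [5, 9)
  Var1: [4, 8)
  Var2: [8, 9)
  Var3: [6, 9)
  Var4: [1, 5)
  Var5: [1, 2)
Sweep-line events (position, delta, active):
  pos=1 start -> active=1
  pos=1 start -> active=2
  pos=2 end -> active=1
  pos=4 start -> active=2
  pos=5 end -> active=1
  pos=5 start -> active=2
  pos=6 start -> active=3
  pos=8 end -> active=2
  pos=8 start -> active=3
  pos=9 end -> active=2
  pos=9 end -> active=1
  pos=9 end -> active=0
Maximum simultaneous active: 3
Minimum registers needed: 3

3


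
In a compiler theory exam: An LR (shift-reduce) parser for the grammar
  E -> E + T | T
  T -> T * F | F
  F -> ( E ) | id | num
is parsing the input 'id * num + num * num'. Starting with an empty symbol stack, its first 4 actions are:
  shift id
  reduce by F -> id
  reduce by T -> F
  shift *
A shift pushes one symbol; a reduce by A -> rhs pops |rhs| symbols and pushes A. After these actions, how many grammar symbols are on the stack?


Tracking the symbol stack through each action:
  Action 1: shift 'id' : push -> stack = [id] (size 1)
  Action 2: reduce by F -> id : pop 1, push F -> stack = [F] (size 1)
  Action 3: reduce by T -> F : pop 1, push T -> stack = [T] (size 1)
  Action 4: shift '*' : push -> stack = [T, *] (size 2)
Final stack size: 2

2


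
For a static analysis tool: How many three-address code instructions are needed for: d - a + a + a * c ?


Expression: d - a + a + a * c
Generating three-address code (respecting * over +/- precedence):
  Instruction 1: t1 = a * c
  Instruction 2: t2 = d - a
  Instruction 3: t3 = t2 + a
  Instruction 4: t4 = t3 + t1
Total instructions: 4

4


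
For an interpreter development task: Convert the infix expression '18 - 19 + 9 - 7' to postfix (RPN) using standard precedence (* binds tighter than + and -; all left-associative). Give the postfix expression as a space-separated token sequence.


Applying the shunting-yard algorithm:
  Operand 18 -> output
  Push '-' onto operator stack -> op-stack: [-]
  Operand 19 -> output
  See '+' (prec 1); top '-' (prec 1) >= it -> pop '-' to output
  Push '+' onto operator stack -> op-stack: [+]
  Operand 9 -> output
  See '-' (prec 1); top '+' (prec 1) >= it -> pop '+' to output
  Push '-' onto operator stack -> op-stack: [-]
  Operand 7 -> output
  End of input: pop '-' to output
Postfix result: 18 19 - 9 + 7 -

18 19 - 9 + 7 -


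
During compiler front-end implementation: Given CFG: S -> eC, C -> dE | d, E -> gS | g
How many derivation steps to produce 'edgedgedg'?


Grammar: S -> eC, C -> dE | d, E -> gS | g
Deriving 'edgedgedg':
Step 1: S -> eC => eC
Step 2: C -> dE => edE
Step 3: E -> gS => edgS
Step 4: S -> eC => edgeC
Step 5: C -> dE => edgedE
Step 6: E -> gS => edgedgS
Step 7: S -> eC => edgedgeC
Step 8: C -> dE => edgedgedE
Step 9: E -> g => edgedgedg
Total derivation steps: 9

9


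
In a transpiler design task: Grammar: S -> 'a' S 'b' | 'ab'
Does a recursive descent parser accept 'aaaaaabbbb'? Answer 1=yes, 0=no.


Grammar accepts strings of the form a^n b^n (n >= 1)
Word: 'aaaaaabbbb'
Counting: 6 a's and 4 b's
Check: 6 == 4? No
Mismatch: a-count != b-count
Rejected

0


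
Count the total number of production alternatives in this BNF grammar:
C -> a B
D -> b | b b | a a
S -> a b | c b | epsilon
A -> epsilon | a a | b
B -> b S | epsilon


Counting alternatives per rule:
  C: 1 alternative(s)
  D: 3 alternative(s)
  S: 3 alternative(s)
  A: 3 alternative(s)
  B: 2 alternative(s)
Sum: 1 + 3 + 3 + 3 + 2 = 12

12


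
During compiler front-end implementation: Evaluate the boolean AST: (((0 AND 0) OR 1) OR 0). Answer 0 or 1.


Step 1: Evaluate inner node
  0 AND 0 = 0
Step 2: Evaluate next node
  0 OR 1 = 1
Step 3: Evaluate root node
  1 OR 0 = 1

1


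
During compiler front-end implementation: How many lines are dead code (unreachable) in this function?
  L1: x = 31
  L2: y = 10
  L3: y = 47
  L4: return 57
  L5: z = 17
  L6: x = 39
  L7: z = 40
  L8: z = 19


Analyzing control flow:
  L1: reachable (before return)
  L2: reachable (before return)
  L3: reachable (before return)
  L4: reachable (return statement)
  L5: DEAD (after return at L4)
  L6: DEAD (after return at L4)
  L7: DEAD (after return at L4)
  L8: DEAD (after return at L4)
Return at L4, total lines = 8
Dead lines: L5 through L8
Count: 4

4


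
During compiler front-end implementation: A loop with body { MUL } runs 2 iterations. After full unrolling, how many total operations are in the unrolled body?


Loop body operations: MUL (1 op per iteration)
Unrolling 2 iterations:
  Iteration 1: MUL (1 ops)
  Iteration 2: MUL (1 ops)
Total: 2 iterations * 1 ops/iter = 2 operations

2


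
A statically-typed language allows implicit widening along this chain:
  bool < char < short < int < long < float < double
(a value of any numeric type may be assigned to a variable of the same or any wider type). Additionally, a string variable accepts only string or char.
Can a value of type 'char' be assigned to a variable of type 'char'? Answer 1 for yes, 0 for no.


Target variable type: char
Source value type: char
Numeric ranks: char=1, char=1
Widening allowed iff rank(source) <= rank(target): 1 <= 1? Yes
Result: 1

1


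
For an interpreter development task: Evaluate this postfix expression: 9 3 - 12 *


Processing tokens left to right:
Push 9, Push 3
Pop 9 and 3, compute 9 - 3 = 6, push 6
Push 12
Pop 6 and 12, compute 6 * 12 = 72, push 72
Stack result: 72

72


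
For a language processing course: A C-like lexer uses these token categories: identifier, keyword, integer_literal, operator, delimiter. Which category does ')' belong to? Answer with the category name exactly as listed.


Token: ')'
Checking categories:
  identifier: no
  integer_literal: no
  operator: no
  keyword: no
  delimiter: YES
Category: delimiter

delimiter


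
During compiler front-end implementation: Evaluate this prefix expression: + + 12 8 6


Parsing prefix expression: + + 12 8 6
Step 1: Innermost operation '+ 12 8'
  12 + 8 = 20
Step 2: Outer operation '+ [20] 6'
  20 + 6 = 26

26


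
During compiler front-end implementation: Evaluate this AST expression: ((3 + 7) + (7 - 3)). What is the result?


Expression: ((3 + 7) + (7 - 3))
Evaluating step by step:
  3 + 7 = 10
  7 - 3 = 4
  10 + 4 = 14
Result: 14

14


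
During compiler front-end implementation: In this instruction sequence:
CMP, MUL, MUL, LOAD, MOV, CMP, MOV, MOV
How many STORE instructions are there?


Scanning instruction sequence for STORE:
  Position 1: CMP
  Position 2: MUL
  Position 3: MUL
  Position 4: LOAD
  Position 5: MOV
  Position 6: CMP
  Position 7: MOV
  Position 8: MOV
Matches at positions: []
Total STORE count: 0

0


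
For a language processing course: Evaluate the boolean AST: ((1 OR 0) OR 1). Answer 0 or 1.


Step 1: Evaluate inner node
  1 OR 0 = 1
Step 2: Evaluate root node
  1 OR 1 = 1

1


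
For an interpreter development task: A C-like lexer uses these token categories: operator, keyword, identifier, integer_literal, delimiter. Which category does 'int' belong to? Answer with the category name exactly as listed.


Token: 'int'
Checking categories:
  identifier: no
  integer_literal: no
  operator: no
  keyword: YES
  delimiter: no
Category: keyword

keyword


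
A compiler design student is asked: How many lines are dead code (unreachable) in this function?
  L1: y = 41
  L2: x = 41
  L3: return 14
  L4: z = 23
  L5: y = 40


Analyzing control flow:
  L1: reachable (before return)
  L2: reachable (before return)
  L3: reachable (return statement)
  L4: DEAD (after return at L3)
  L5: DEAD (after return at L3)
Return at L3, total lines = 5
Dead lines: L4 through L5
Count: 2

2


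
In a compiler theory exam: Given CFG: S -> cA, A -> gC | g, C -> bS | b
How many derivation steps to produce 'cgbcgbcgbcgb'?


Grammar: S -> cA, A -> gC | g, C -> bS | b
Deriving 'cgbcgbcgbcgb':
Step 1: S -> cA => cA
Step 2: A -> gC => cgC
Step 3: C -> bS => cgbS
Step 4: S -> cA => cgbcA
Step 5: A -> gC => cgbcgC
Step 6: C -> bS => cgbcgbS
Step 7: S -> cA => cgbcgbcA
Step 8: A -> gC => cgbcgbcgC
Step 9: C -> bS => cgbcgbcgbS
Step 10: S -> cA => cgbcgbcgbcA
Step 11: A -> gC => cgbcgbcgbcgC
Step 12: C -> b => cgbcgbcgbcgb
Total derivation steps: 12

12


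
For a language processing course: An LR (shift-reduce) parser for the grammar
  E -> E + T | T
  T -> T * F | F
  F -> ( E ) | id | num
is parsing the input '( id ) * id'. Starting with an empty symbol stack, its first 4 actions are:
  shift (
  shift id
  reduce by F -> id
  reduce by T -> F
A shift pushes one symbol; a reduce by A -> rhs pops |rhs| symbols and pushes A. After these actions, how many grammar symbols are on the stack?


Tracking the symbol stack through each action:
  Action 1: shift '(' : push -> stack = [(] (size 1)
  Action 2: shift 'id' : push -> stack = [(, id] (size 2)
  Action 3: reduce by F -> id : pop 1, push F -> stack = [(, F] (size 2)
  Action 4: reduce by T -> F : pop 1, push T -> stack = [(, T] (size 2)
Final stack size: 2

2


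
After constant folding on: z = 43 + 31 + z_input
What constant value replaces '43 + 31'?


Identifying constant sub-expression:
  Original: z = 43 + 31 + z_input
  43 and 31 are both compile-time constants
  Evaluating: 43 + 31 = 74
  After folding: z = 74 + z_input

74


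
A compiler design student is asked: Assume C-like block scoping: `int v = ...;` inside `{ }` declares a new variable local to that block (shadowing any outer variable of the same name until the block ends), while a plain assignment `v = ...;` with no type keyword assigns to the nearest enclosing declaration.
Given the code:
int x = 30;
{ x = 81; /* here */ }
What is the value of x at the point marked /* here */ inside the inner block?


Analyzing scoping rules:
Outer scope: declares x = 30
Inner block: 'x = 81;' has no type keyword, so it is an assignment to the outer x (no shadowing)
Inside the block, after the assignment -> 81
Result: 81

81


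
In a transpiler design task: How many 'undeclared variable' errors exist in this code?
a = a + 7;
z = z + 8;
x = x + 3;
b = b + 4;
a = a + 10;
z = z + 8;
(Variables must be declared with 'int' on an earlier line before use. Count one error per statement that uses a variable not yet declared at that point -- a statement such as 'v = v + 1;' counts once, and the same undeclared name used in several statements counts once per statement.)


Scanning code line by line:
  Line 1: use 'a' -> ERROR (undeclared)
  Line 2: use 'z' -> ERROR (undeclared)
  Line 3: use 'x' -> ERROR (undeclared)
  Line 4: use 'b' -> ERROR (undeclared)
  Line 5: use 'a' -> ERROR (undeclared)
  Line 6: use 'z' -> ERROR (undeclared)
Total undeclared variable errors: 6

6


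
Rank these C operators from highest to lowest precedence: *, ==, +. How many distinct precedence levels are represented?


Looking up precedence for each operator:
  * -> precedence 6
  == -> precedence 3
  + -> precedence 5
Sorted highest to lowest: *, +, ==
Distinct precedence values: [6, 5, 3]
Number of distinct levels: 3

3


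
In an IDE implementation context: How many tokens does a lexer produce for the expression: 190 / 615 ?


Scanning '190 / 615'
Token 1: '190' -> integer_literal
Token 2: '/' -> operator
Token 3: '615' -> integer_literal
Total tokens: 3

3


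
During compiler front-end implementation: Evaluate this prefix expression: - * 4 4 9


Parsing prefix expression: - * 4 4 9
Step 1: Innermost operation '* 4 4'
  4 * 4 = 16
Step 2: Outer operation '- [16] 9'
  16 - 9 = 7

7


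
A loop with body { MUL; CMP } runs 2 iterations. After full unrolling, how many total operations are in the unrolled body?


Loop body operations: MUL, CMP (2 ops per iteration)
Unrolling 2 iterations:
  Iteration 1: MUL, CMP (2 ops)
  Iteration 2: MUL, CMP (2 ops)
Total: 2 iterations * 2 ops/iter = 4 operations

4


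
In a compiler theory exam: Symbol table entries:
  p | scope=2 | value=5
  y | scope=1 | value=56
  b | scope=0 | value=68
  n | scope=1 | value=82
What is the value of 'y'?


Searching symbol table for 'y':
  p | scope=2 | value=5
  y | scope=1 | value=56 <- MATCH
  b | scope=0 | value=68
  n | scope=1 | value=82
Found 'y' at scope 1 with value 56

56


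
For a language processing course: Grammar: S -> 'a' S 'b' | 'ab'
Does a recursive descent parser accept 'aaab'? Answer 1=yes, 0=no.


Grammar accepts strings of the form a^n b^n (n >= 1)
Word: 'aaab'
Counting: 3 a's and 1 b's
Check: 3 == 1? No
Mismatch: a-count != b-count
Rejected

0


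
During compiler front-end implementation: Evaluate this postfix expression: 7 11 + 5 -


Processing tokens left to right:
Push 7, Push 11
Pop 7 and 11, compute 7 + 11 = 18, push 18
Push 5
Pop 18 and 5, compute 18 - 5 = 13, push 13
Stack result: 13

13


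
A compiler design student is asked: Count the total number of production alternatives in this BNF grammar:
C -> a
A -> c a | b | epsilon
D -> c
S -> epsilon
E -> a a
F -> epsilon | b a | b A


Counting alternatives per rule:
  C: 1 alternative(s)
  A: 3 alternative(s)
  D: 1 alternative(s)
  S: 1 alternative(s)
  E: 1 alternative(s)
  F: 3 alternative(s)
Sum: 1 + 3 + 1 + 1 + 1 + 3 = 10

10


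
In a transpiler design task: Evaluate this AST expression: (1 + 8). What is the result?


Expression: (1 + 8)
Evaluating step by step:
  1 + 8 = 9
Result: 9

9


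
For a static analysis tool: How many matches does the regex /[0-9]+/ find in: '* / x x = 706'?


Pattern: /[0-9]+/ (int literals)
Input: '* / x x = 706'
Scanning for matches:
  Match 1: '706'
Total matches: 1

1


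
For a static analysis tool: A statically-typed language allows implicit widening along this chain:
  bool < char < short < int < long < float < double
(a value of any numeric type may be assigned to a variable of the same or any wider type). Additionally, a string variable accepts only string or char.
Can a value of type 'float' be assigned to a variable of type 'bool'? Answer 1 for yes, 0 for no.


Target variable type: bool
Source value type: float
Numeric ranks: float=5, bool=0
Widening allowed iff rank(source) <= rank(target): 5 <= 0? No
Result: 0

0


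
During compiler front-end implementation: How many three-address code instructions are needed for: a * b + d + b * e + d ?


Expression: a * b + d + b * e + d
Generating three-address code (respecting * over +/- precedence):
  Instruction 1: t1 = a * b
  Instruction 2: t2 = b * e
  Instruction 3: t3 = t1 + d
  Instruction 4: t4 = t3 + t2
  Instruction 5: t5 = t4 + d
Total instructions: 5

5


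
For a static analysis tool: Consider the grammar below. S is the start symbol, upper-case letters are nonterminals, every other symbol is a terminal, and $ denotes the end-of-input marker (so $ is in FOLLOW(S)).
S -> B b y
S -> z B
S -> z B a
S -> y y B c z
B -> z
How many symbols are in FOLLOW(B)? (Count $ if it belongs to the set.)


S is the start symbol and does not occur in any rule body, so FOLLOW(S) = {$}.
Examining every occurrence of B in a rule body:
  S -> B b y : B is followed by terminal 'b' -> add 'b'
  S -> z B : B is at the right end -> add FOLLOW(S) = {$}
  S -> z B a : B is followed by terminal 'a' -> add 'a'
  S -> y y B c z : B is followed by terminal 'c' -> add 'c'
  B -> z : B does not occur in the body -> contributes nothing
FOLLOW(B) = {a, b, c, $}
Count: 4

4


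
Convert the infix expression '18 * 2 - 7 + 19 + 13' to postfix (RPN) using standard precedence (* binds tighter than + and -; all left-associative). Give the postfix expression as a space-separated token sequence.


Applying the shunting-yard algorithm:
  Operand 18 -> output
  Push '*' onto operator stack -> op-stack: [*]
  Operand 2 -> output
  See '-' (prec 1); top '*' (prec 2) >= it -> pop '*' to output
  Push '-' onto operator stack -> op-stack: [-]
  Operand 7 -> output
  See '+' (prec 1); top '-' (prec 1) >= it -> pop '-' to output
  Push '+' onto operator stack -> op-stack: [+]
  Operand 19 -> output
  See '+' (prec 1); top '+' (prec 1) >= it -> pop '+' to output
  Push '+' onto operator stack -> op-stack: [+]
  Operand 13 -> output
  End of input: pop '+' to output
Postfix result: 18 2 * 7 - 19 + 13 +

18 2 * 7 - 19 + 13 +


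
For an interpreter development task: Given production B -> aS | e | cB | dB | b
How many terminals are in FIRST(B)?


Production: B -> aS | e | cB | dB | b
Examining each alternative for leading terminals:
  B -> aS : first terminal = 'a'
  B -> e : first terminal = 'e'
  B -> cB : first terminal = 'c'
  B -> dB : first terminal = 'd'
  B -> b : first terminal = 'b'
FIRST(B) = {a, b, c, d, e}
Count: 5

5


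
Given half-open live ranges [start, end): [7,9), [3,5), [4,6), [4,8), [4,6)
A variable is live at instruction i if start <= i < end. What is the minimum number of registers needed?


Live ranges:
  Var0: [7, 9)
  Var1: [3, 5)
  Var2: [4, 6)
  Var3: [4, 8)
  Var4: [4, 6)
Sweep-line events (position, delta, active):
  pos=3 start -> active=1
  pos=4 start -> active=2
  pos=4 start -> active=3
  pos=4 start -> active=4
  pos=5 end -> active=3
  pos=6 end -> active=2
  pos=6 end -> active=1
  pos=7 start -> active=2
  pos=8 end -> active=1
  pos=9 end -> active=0
Maximum simultaneous active: 4
Minimum registers needed: 4

4


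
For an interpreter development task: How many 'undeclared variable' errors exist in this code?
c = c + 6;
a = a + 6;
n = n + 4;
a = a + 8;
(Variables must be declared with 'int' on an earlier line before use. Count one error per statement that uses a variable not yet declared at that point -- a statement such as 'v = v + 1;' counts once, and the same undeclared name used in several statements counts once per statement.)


Scanning code line by line:
  Line 1: use 'c' -> ERROR (undeclared)
  Line 2: use 'a' -> ERROR (undeclared)
  Line 3: use 'n' -> ERROR (undeclared)
  Line 4: use 'a' -> ERROR (undeclared)
Total undeclared variable errors: 4

4


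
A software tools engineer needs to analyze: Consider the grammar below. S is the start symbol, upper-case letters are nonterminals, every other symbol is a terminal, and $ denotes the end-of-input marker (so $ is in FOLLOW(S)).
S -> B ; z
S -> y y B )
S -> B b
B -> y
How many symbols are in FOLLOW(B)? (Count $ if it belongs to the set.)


S is the start symbol and does not occur in any rule body, so FOLLOW(S) = {$}.
Examining every occurrence of B in a rule body:
  S -> B ; z : B is followed by terminal ';' -> add ';'
  S -> y y B ) : B is followed by terminal ')' -> add ')'
  S -> B b : B is followed by terminal 'b' -> add 'b'
  B -> y : B does not occur in the body -> contributes nothing
FOLLOW(B) = {), ;, b}
Count: 3

3


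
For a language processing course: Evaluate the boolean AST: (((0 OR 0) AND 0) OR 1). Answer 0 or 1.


Step 1: Evaluate inner node
  0 OR 0 = 0
Step 2: Evaluate next node
  0 AND 0 = 0
Step 3: Evaluate root node
  0 OR 1 = 1

1


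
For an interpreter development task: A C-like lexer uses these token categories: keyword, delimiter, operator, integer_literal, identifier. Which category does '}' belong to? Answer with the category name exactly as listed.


Token: '}'
Checking categories:
  identifier: no
  integer_literal: no
  operator: no
  keyword: no
  delimiter: YES
Category: delimiter

delimiter


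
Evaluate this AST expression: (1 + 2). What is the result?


Expression: (1 + 2)
Evaluating step by step:
  1 + 2 = 3
Result: 3

3


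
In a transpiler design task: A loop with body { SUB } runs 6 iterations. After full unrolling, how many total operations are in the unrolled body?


Loop body operations: SUB (1 op per iteration)
Unrolling 6 iterations:
  Iteration 1: SUB (1 ops)
  Iteration 2: SUB (1 ops)
  Iteration 3: SUB (1 ops)
  Iteration 4: SUB (1 ops)
  Iteration 5: SUB (1 ops)
  Iteration 6: SUB (1 ops)
Total: 6 iterations * 1 ops/iter = 6 operations

6


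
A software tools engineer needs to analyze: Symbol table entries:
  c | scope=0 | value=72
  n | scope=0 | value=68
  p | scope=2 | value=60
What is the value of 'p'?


Searching symbol table for 'p':
  c | scope=0 | value=72
  n | scope=0 | value=68
  p | scope=2 | value=60 <- MATCH
Found 'p' at scope 2 with value 60

60


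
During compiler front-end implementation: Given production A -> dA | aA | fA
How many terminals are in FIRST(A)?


Production: A -> dA | aA | fA
Examining each alternative for leading terminals:
  A -> dA : first terminal = 'd'
  A -> aA : first terminal = 'a'
  A -> fA : first terminal = 'f'
FIRST(A) = {a, d, f}
Count: 3

3


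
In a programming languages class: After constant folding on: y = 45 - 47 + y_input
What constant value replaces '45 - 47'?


Identifying constant sub-expression:
  Original: y = 45 - 47 + y_input
  45 and 47 are both compile-time constants
  Evaluating: 45 - 47 = -2
  After folding: y = -2 + y_input

-2


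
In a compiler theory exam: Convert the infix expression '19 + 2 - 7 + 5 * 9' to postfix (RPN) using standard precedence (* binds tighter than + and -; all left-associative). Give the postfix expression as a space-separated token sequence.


Applying the shunting-yard algorithm:
  Operand 19 -> output
  Push '+' onto operator stack -> op-stack: [+]
  Operand 2 -> output
  See '-' (prec 1); top '+' (prec 1) >= it -> pop '+' to output
  Push '-' onto operator stack -> op-stack: [-]
  Operand 7 -> output
  See '+' (prec 1); top '-' (prec 1) >= it -> pop '-' to output
  Push '+' onto operator stack -> op-stack: [+]
  Operand 5 -> output
  Push '*' onto operator stack -> op-stack: [+, *]
  Operand 9 -> output
  End of input: pop '*' to output
  End of input: pop '+' to output
Postfix result: 19 2 + 7 - 5 9 * +

19 2 + 7 - 5 9 * +


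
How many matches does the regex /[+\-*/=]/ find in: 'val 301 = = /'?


Pattern: /[+\-*/=]/ (operators)
Input: 'val 301 = = /'
Scanning for matches:
  Match 1: '='
  Match 2: '='
  Match 3: '/'
Total matches: 3

3


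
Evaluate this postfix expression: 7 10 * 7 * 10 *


Processing tokens left to right:
Push 7, Push 10
Pop 7 and 10, compute 7 * 10 = 70, push 70
Push 7
Pop 70 and 7, compute 70 * 7 = 490, push 490
Push 10
Pop 490 and 10, compute 490 * 10 = 4900, push 4900
Stack result: 4900

4900


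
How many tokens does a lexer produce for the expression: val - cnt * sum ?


Scanning 'val - cnt * sum'
Token 1: 'val' -> identifier
Token 2: '-' -> operator
Token 3: 'cnt' -> identifier
Token 4: '*' -> operator
Token 5: 'sum' -> identifier
Total tokens: 5

5


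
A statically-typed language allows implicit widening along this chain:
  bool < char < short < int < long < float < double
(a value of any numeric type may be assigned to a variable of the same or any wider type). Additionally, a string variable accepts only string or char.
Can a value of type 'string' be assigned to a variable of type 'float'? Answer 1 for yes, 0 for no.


Target variable type: float
Source value type: string
Rule: string cannot widen to any numeric type
Result: 0

0


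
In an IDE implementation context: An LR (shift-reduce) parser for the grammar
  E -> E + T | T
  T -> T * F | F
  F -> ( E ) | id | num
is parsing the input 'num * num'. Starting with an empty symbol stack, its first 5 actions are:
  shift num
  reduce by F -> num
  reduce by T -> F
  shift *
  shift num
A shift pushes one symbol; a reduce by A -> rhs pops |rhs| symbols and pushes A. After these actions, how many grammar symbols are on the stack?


Tracking the symbol stack through each action:
  Action 1: shift 'num' : push -> stack = [num] (size 1)
  Action 2: reduce by F -> num : pop 1, push F -> stack = [F] (size 1)
  Action 3: reduce by T -> F : pop 1, push T -> stack = [T] (size 1)
  Action 4: shift '*' : push -> stack = [T, *] (size 2)
  Action 5: shift 'num' : push -> stack = [T, *, num] (size 3)
Final stack size: 3

3


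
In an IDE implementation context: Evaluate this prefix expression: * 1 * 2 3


Parsing prefix expression: * 1 * 2 3
Step 1: Innermost operation '* 2 3'
  2 * 3 = 6
Step 2: Outer operation '* 1 [6]'
  1 * 6 = 6

6


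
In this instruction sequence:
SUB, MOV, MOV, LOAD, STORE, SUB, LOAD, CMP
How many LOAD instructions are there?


Scanning instruction sequence for LOAD:
  Position 1: SUB
  Position 2: MOV
  Position 3: MOV
  Position 4: LOAD <- MATCH
  Position 5: STORE
  Position 6: SUB
  Position 7: LOAD <- MATCH
  Position 8: CMP
Matches at positions: [4, 7]
Total LOAD count: 2

2


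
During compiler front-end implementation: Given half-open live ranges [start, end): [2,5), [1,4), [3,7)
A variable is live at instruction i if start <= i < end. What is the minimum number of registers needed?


Live ranges:
  Var0: [2, 5)
  Var1: [1, 4)
  Var2: [3, 7)
Sweep-line events (position, delta, active):
  pos=1 start -> active=1
  pos=2 start -> active=2
  pos=3 start -> active=3
  pos=4 end -> active=2
  pos=5 end -> active=1
  pos=7 end -> active=0
Maximum simultaneous active: 3
Minimum registers needed: 3

3


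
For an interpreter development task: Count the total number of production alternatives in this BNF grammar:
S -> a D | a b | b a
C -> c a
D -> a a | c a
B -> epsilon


Counting alternatives per rule:
  S: 3 alternative(s)
  C: 1 alternative(s)
  D: 2 alternative(s)
  B: 1 alternative(s)
Sum: 3 + 1 + 2 + 1 = 7

7


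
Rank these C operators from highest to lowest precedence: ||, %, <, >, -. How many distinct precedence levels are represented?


Looking up precedence for each operator:
  || -> precedence 1
  % -> precedence 6
  < -> precedence 4
  > -> precedence 4
  - -> precedence 5
Sorted highest to lowest: %, -, <, >, ||
Distinct precedence values: [6, 5, 4, 1]
Number of distinct levels: 4

4


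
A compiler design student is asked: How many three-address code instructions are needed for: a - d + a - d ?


Expression: a - d + a - d
Generating three-address code (respecting * over +/- precedence):
  Instruction 1: t1 = a - d
  Instruction 2: t2 = t1 + a
  Instruction 3: t3 = t2 - d
Total instructions: 3

3


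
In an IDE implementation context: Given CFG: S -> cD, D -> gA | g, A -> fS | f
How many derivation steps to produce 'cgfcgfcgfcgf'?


Grammar: S -> cD, D -> gA | g, A -> fS | f
Deriving 'cgfcgfcgfcgf':
Step 1: S -> cD => cD
Step 2: D -> gA => cgA
Step 3: A -> fS => cgfS
Step 4: S -> cD => cgfcD
Step 5: D -> gA => cgfcgA
Step 6: A -> fS => cgfcgfS
Step 7: S -> cD => cgfcgfcD
Step 8: D -> gA => cgfcgfcgA
Step 9: A -> fS => cgfcgfcgfS
Step 10: S -> cD => cgfcgfcgfcD
Step 11: D -> gA => cgfcgfcgfcgA
Step 12: A -> f => cgfcgfcgfcgf
Total derivation steps: 12

12


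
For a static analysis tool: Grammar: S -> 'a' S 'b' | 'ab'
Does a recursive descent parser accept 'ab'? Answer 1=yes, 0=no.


Grammar accepts strings of the form a^n b^n (n >= 1)
Word: 'ab'
Counting: 1 a's and 1 b's
Check: 1 == 1? Yes
Derivation (S -> aSb applied 0 time(s), then S -> ab): S => ab
Accepted

1


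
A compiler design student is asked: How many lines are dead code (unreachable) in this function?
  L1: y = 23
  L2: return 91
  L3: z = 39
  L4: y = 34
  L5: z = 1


Analyzing control flow:
  L1: reachable (before return)
  L2: reachable (return statement)
  L3: DEAD (after return at L2)
  L4: DEAD (after return at L2)
  L5: DEAD (after return at L2)
Return at L2, total lines = 5
Dead lines: L3 through L5
Count: 3

3


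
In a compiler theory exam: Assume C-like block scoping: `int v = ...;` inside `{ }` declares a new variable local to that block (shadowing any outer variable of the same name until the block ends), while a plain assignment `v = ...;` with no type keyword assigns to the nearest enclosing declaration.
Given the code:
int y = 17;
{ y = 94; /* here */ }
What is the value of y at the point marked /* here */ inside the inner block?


Analyzing scoping rules:
Outer scope: declares y = 17
Inner block: 'y = 94;' has no type keyword, so it is an assignment to the outer y (no shadowing)
Inside the block, after the assignment -> 94
Result: 94

94


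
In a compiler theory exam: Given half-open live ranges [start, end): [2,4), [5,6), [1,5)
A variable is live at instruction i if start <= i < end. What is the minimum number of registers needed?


Live ranges:
  Var0: [2, 4)
  Var1: [5, 6)
  Var2: [1, 5)
Sweep-line events (position, delta, active):
  pos=1 start -> active=1
  pos=2 start -> active=2
  pos=4 end -> active=1
  pos=5 end -> active=0
  pos=5 start -> active=1
  pos=6 end -> active=0
Maximum simultaneous active: 2
Minimum registers needed: 2

2


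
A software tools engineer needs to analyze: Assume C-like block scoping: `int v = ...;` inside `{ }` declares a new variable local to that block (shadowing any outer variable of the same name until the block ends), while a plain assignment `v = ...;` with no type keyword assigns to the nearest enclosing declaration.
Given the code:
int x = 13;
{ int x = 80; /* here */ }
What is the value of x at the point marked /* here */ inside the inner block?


Analyzing scoping rules:
Outer scope: declares x = 13
Inner block: 'int x = 80;' declares a NEW x that shadows the outer one
Inside the block the inner declaration is in scope -> 80
Result: 80

80


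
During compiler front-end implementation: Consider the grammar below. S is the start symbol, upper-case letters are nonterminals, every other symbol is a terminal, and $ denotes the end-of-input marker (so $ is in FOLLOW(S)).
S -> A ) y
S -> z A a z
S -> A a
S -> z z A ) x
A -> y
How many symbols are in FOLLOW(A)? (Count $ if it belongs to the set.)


S is the start symbol and does not occur in any rule body, so FOLLOW(S) = {$}.
Examining every occurrence of A in a rule body:
  S -> A ) y : A is followed by terminal ')' -> add ')'
  S -> z A a z : A is followed by terminal 'a' -> add 'a'
  S -> A a : A is followed by terminal 'a' -> add 'a' (already in the set)
  S -> z z A ) x : A is followed by terminal ')' -> add ')' (already in the set)
  A -> y : A does not occur in the body -> contributes nothing
FOLLOW(A) = {), a}
Count: 2

2


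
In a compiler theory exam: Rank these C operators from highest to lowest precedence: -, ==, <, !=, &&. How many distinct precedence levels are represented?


Looking up precedence for each operator:
  - -> precedence 5
  == -> precedence 3
  < -> precedence 4
  != -> precedence 3
  && -> precedence 2
Sorted highest to lowest: -, <, ==, !=, &&
Distinct precedence values: [5, 4, 3, 2]
Number of distinct levels: 4

4


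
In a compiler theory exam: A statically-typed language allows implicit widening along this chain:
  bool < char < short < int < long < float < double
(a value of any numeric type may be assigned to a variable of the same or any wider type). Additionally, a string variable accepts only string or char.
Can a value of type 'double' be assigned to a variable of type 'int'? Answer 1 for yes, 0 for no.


Target variable type: int
Source value type: double
Numeric ranks: double=6, int=3
Widening allowed iff rank(source) <= rank(target): 6 <= 3? No
Result: 0

0


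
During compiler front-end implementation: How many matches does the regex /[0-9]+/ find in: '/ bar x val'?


Pattern: /[0-9]+/ (int literals)
Input: '/ bar x val'
Scanning for matches:
Total matches: 0

0


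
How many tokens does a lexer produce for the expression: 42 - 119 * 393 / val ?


Scanning '42 - 119 * 393 / val'
Token 1: '42' -> integer_literal
Token 2: '-' -> operator
Token 3: '119' -> integer_literal
Token 4: '*' -> operator
Token 5: '393' -> integer_literal
Token 6: '/' -> operator
Token 7: 'val' -> identifier
Total tokens: 7

7


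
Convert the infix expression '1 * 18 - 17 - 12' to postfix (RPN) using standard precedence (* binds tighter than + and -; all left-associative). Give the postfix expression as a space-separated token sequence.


Applying the shunting-yard algorithm:
  Operand 1 -> output
  Push '*' onto operator stack -> op-stack: [*]
  Operand 18 -> output
  See '-' (prec 1); top '*' (prec 2) >= it -> pop '*' to output
  Push '-' onto operator stack -> op-stack: [-]
  Operand 17 -> output
  See '-' (prec 1); top '-' (prec 1) >= it -> pop '-' to output
  Push '-' onto operator stack -> op-stack: [-]
  Operand 12 -> output
  End of input: pop '-' to output
Postfix result: 1 18 * 17 - 12 -

1 18 * 17 - 12 -


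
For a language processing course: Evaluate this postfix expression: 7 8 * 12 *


Processing tokens left to right:
Push 7, Push 8
Pop 7 and 8, compute 7 * 8 = 56, push 56
Push 12
Pop 56 and 12, compute 56 * 12 = 672, push 672
Stack result: 672

672


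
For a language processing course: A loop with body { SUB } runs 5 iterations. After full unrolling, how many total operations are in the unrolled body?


Loop body operations: SUB (1 op per iteration)
Unrolling 5 iterations:
  Iteration 1: SUB (1 ops)
  Iteration 2: SUB (1 ops)
  Iteration 3: SUB (1 ops)
  Iteration 4: SUB (1 ops)
  Iteration 5: SUB (1 ops)
Total: 5 iterations * 1 ops/iter = 5 operations

5


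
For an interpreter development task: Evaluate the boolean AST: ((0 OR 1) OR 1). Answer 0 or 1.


Step 1: Evaluate inner node
  0 OR 1 = 1
Step 2: Evaluate root node
  1 OR 1 = 1

1


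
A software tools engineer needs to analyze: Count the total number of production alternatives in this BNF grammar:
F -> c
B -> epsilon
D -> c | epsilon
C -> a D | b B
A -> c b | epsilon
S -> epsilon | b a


Counting alternatives per rule:
  F: 1 alternative(s)
  B: 1 alternative(s)
  D: 2 alternative(s)
  C: 2 alternative(s)
  A: 2 alternative(s)
  S: 2 alternative(s)
Sum: 1 + 1 + 2 + 2 + 2 + 2 = 10

10


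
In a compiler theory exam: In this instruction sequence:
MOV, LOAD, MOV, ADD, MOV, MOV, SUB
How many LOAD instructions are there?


Scanning instruction sequence for LOAD:
  Position 1: MOV
  Position 2: LOAD <- MATCH
  Position 3: MOV
  Position 4: ADD
  Position 5: MOV
  Position 6: MOV
  Position 7: SUB
Matches at positions: [2]
Total LOAD count: 1

1


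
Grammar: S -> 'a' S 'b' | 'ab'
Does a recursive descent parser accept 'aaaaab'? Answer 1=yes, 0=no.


Grammar accepts strings of the form a^n b^n (n >= 1)
Word: 'aaaaab'
Counting: 5 a's and 1 b's
Check: 5 == 1? No
Mismatch: a-count != b-count
Rejected

0


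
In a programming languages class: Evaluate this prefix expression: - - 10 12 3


Parsing prefix expression: - - 10 12 3
Step 1: Innermost operation '- 10 12'
  10 - 12 = -2
Step 2: Outer operation '- [-2] 3'
  -2 - 3 = -5

-5


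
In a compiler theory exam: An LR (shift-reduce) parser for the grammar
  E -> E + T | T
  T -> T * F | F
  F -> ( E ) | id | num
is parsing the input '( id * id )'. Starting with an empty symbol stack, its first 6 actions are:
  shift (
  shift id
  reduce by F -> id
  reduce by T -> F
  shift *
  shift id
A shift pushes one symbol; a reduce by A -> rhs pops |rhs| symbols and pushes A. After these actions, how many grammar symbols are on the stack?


Tracking the symbol stack through each action:
  Action 1: shift '(' : push -> stack = [(] (size 1)
  Action 2: shift 'id' : push -> stack = [(, id] (size 2)
  Action 3: reduce by F -> id : pop 1, push F -> stack = [(, F] (size 2)
  Action 4: reduce by T -> F : pop 1, push T -> stack = [(, T] (size 2)
  Action 5: shift '*' : push -> stack = [(, T, *] (size 3)
  Action 6: shift 'id' : push -> stack = [(, T, *, id] (size 4)
Final stack size: 4

4


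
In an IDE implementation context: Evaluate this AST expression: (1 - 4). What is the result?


Expression: (1 - 4)
Evaluating step by step:
  1 - 4 = -3
Result: -3

-3


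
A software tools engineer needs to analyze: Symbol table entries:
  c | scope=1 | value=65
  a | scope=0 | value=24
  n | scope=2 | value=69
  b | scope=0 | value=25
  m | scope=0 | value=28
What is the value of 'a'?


Searching symbol table for 'a':
  c | scope=1 | value=65
  a | scope=0 | value=24 <- MATCH
  n | scope=2 | value=69
  b | scope=0 | value=25
  m | scope=0 | value=28
Found 'a' at scope 0 with value 24

24


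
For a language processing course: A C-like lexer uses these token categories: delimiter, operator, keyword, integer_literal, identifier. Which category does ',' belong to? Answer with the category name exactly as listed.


Token: ','
Checking categories:
  identifier: no
  integer_literal: no
  operator: no
  keyword: no
  delimiter: YES
Category: delimiter

delimiter


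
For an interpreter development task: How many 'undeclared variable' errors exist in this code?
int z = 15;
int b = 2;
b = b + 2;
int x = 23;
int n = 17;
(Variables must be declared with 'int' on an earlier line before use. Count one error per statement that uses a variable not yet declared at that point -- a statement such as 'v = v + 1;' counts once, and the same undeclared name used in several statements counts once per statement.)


Scanning code line by line:
  Line 1: declare 'z' -> declared = ['z']
  Line 2: declare 'b' -> declared = ['b', 'z']
  Line 3: use 'b' -> OK (declared)
  Line 4: declare 'x' -> declared = ['b', 'x', 'z']
  Line 5: declare 'n' -> declared = ['b', 'n', 'x', 'z']
Total undeclared variable errors: 0

0


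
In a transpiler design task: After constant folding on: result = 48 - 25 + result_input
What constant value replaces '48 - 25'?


Identifying constant sub-expression:
  Original: result = 48 - 25 + result_input
  48 and 25 are both compile-time constants
  Evaluating: 48 - 25 = 23
  After folding: result = 23 + result_input

23
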